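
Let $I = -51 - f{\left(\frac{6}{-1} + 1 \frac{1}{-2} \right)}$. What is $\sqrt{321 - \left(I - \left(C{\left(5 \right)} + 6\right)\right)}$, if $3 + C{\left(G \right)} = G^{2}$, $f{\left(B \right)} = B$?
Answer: $\frac{\sqrt{1574}}{2} \approx 19.837$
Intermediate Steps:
$C{\left(G \right)} = -3 + G^{2}$
$I = - \frac{89}{2}$ ($I = -51 - \left(\frac{6}{-1} + 1 \frac{1}{-2}\right) = -51 - \left(6 \left(-1\right) + 1 \left(- \frac{1}{2}\right)\right) = -51 - \left(-6 - \frac{1}{2}\right) = -51 - - \frac{13}{2} = -51 + \frac{13}{2} = - \frac{89}{2} \approx -44.5$)
$\sqrt{321 - \left(I - \left(C{\left(5 \right)} + 6\right)\right)} = \sqrt{321 + \left(1 \left(\left(-3 + 5^{2}\right) + 6\right) - - \frac{89}{2}\right)} = \sqrt{321 + \left(1 \left(\left(-3 + 25\right) + 6\right) + \frac{89}{2}\right)} = \sqrt{321 + \left(1 \left(22 + 6\right) + \frac{89}{2}\right)} = \sqrt{321 + \left(1 \cdot 28 + \frac{89}{2}\right)} = \sqrt{321 + \left(28 + \frac{89}{2}\right)} = \sqrt{321 + \frac{145}{2}} = \sqrt{\frac{787}{2}} = \frac{\sqrt{1574}}{2}$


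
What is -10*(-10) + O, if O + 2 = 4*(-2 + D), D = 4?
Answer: 106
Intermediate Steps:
O = 6 (O = -2 + 4*(-2 + 4) = -2 + 4*2 = -2 + 8 = 6)
-10*(-10) + O = -10*(-10) + 6 = 100 + 6 = 106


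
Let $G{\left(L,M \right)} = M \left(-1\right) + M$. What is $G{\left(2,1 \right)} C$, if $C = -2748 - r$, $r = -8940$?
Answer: $0$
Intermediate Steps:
$G{\left(L,M \right)} = 0$ ($G{\left(L,M \right)} = - M + M = 0$)
$C = 6192$ ($C = -2748 - -8940 = -2748 + 8940 = 6192$)
$G{\left(2,1 \right)} C = 0 \cdot 6192 = 0$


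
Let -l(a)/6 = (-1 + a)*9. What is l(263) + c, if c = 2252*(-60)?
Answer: -149268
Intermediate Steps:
l(a) = 54 - 54*a (l(a) = -6*(-1 + a)*9 = -6*(-9 + 9*a) = 54 - 54*a)
c = -135120
l(263) + c = (54 - 54*263) - 135120 = (54 - 14202) - 135120 = -14148 - 135120 = -149268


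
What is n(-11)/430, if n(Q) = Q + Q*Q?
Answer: 11/43 ≈ 0.25581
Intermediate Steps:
n(Q) = Q + Q**2
n(-11)/430 = -11*(1 - 11)/430 = -11*(-10)*(1/430) = 110*(1/430) = 11/43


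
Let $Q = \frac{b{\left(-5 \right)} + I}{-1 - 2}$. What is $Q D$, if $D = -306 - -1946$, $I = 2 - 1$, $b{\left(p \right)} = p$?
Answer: $\frac{6560}{3} \approx 2186.7$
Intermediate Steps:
$I = 1$ ($I = 2 - 1 = 1$)
$D = 1640$ ($D = -306 + 1946 = 1640$)
$Q = \frac{4}{3}$ ($Q = \frac{-5 + 1}{-1 - 2} = - \frac{4}{-3} = \left(-4\right) \left(- \frac{1}{3}\right) = \frac{4}{3} \approx 1.3333$)
$Q D = \frac{4}{3} \cdot 1640 = \frac{6560}{3}$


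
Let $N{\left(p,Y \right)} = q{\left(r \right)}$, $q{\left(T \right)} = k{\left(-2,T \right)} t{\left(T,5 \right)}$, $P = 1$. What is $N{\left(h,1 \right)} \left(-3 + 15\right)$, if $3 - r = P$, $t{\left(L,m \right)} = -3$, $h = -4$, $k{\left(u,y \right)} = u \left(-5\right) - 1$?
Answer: $-324$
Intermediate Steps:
$k{\left(u,y \right)} = -1 - 5 u$ ($k{\left(u,y \right)} = - 5 u - 1 = -1 - 5 u$)
$r = 2$ ($r = 3 - 1 = 2$)
$q{\left(T \right)} = -27$ ($q{\left(T \right)} = \left(-1 - -10\right) \left(-3\right) = \left(-1 + 10\right) \left(-3\right) = 9 \left(-3\right) = -27$)
$N{\left(p,Y \right)} = -27$
$N{\left(h,1 \right)} \left(-3 + 15\right) = - 27 \left(-3 + 15\right) = \left(-27\right) 12 = -324$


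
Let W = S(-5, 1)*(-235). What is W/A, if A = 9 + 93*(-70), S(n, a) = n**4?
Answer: 146875/6501 ≈ 22.593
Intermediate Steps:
W = -146875 (W = (-5)**4*(-235) = 625*(-235) = -146875)
A = -6501 (A = 9 - 6510 = -6501)
W/A = -146875/(-6501) = -146875*(-1/6501) = 146875/6501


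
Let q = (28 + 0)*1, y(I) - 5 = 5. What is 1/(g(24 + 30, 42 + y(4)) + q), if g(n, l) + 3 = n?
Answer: 1/79 ≈ 0.012658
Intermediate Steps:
y(I) = 10 (y(I) = 5 + 5 = 10)
q = 28 (q = 28*1 = 28)
g(n, l) = -3 + n
1/(g(24 + 30, 42 + y(4)) + q) = 1/((-3 + (24 + 30)) + 28) = 1/((-3 + 54) + 28) = 1/(51 + 28) = 1/79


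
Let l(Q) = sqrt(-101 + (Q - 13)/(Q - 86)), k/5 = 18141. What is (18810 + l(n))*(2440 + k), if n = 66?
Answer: 1752057450 + 18629*I*sqrt(10365)/2 ≈ 1.7521e+9 + 9.483e+5*I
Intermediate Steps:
k = 90705 (k = 5*18141 = 90705)
l(Q) = sqrt(-101 + (-13 + Q)/(-86 + Q))
(18810 + l(n))*(2440 + k) = (18810 + sqrt((8673 - 100*66)/(-86 + 66)))*(2440 + 90705) = (18810 + sqrt((8673 - 6600)/(-20)))*93145 = (18810 + sqrt(-1/20*2073))*93145 = (18810 + sqrt(-2073/20))*93145 = (18810 + I*sqrt(10365)/10)*93145 = 1752057450 + 18629*I*sqrt(10365)/2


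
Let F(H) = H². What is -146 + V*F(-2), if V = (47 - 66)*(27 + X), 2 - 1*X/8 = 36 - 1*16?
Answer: 8746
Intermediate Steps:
X = -144 (X = 16 - 8*(36 - 1*16) = 16 - 8*(36 - 16) = 16 - 8*20 = 16 - 160 = -144)
V = 2223 (V = (47 - 66)*(27 - 144) = -19*(-117) = 2223)
-146 + V*F(-2) = -146 + 2223*(-2)² = -146 + 2223*4 = -146 + 8892 = 8746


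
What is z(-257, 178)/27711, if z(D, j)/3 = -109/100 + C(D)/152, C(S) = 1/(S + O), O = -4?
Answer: -1081087/9161256600 ≈ -0.00011801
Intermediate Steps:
C(S) = 1/(-4 + S) (C(S) = 1/(S - 4) = 1/(-4 + S))
z(D, j) = -327/100 + 3/(152*(-4 + D)) (z(D, j) = 3*(-109/100 + 1/((-4 + D)*152)) = 3*(-109*1/100 + (1/152)/(-4 + D)) = 3*(-109/100 + 1/(152*(-4 + D))) = -327/100 + 3/(152*(-4 + D)))
z(-257, 178)/27711 = (3*(16593 - 4142*(-257))/(3800*(-4 - 257)))/27711 = ((3/3800)*(16593 + 1064494)/(-261))*(1/27711) = ((3/3800)*(-1/261)*1081087)*(1/27711) = -1081087/330600*1/27711 = -1081087/9161256600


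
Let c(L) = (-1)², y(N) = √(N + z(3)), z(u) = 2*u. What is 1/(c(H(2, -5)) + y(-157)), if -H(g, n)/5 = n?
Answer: 1/152 - I*√151/152 ≈ 0.0065789 - 0.080843*I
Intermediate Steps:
y(N) = √(6 + N) (y(N) = √(N + 2*3) = √(N + 6) = √(6 + N))
H(g, n) = -5*n
c(L) = 1
1/(c(H(2, -5)) + y(-157)) = 1/(1 + √(6 - 157)) = 1/(1 + √(-151)) = 1/(1 + I*√151)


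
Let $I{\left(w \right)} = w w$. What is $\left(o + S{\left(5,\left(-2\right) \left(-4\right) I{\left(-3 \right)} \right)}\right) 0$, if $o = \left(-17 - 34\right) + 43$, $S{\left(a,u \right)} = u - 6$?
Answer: $0$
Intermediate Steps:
$I{\left(w \right)} = w^{2}$
$S{\left(a,u \right)} = -6 + u$
$o = -8$ ($o = -51 + 43 = -8$)
$\left(o + S{\left(5,\left(-2\right) \left(-4\right) I{\left(-3 \right)} \right)}\right) 0 = \left(-8 - \left(6 - \left(-2\right) \left(-4\right) \left(-3\right)^{2}\right)\right) 0 = \left(-8 + \left(-6 + 8 \cdot 9\right)\right) 0 = \left(-8 + \left(-6 + 72\right)\right) 0 = \left(-8 + 66\right) 0 = 58 \cdot 0 = 0$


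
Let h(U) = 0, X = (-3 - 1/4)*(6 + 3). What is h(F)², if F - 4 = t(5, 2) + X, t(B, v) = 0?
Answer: 0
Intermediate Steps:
X = -117/4 (X = (-3 - 1*¼)*9 = (-3 - ¼)*9 = -13/4*9 = -117/4 ≈ -29.250)
F = -101/4 (F = 4 + (0 - 117/4) = 4 - 117/4 = -101/4 ≈ -25.250)
h(F)² = 0² = 0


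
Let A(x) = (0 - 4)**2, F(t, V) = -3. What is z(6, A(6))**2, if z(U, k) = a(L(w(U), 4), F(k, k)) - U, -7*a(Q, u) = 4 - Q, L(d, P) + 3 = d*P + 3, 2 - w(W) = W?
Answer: 3844/49 ≈ 78.449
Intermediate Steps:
w(W) = 2 - W
L(d, P) = P*d (L(d, P) = -3 + (d*P + 3) = -3 + (P*d + 3) = -3 + (3 + P*d) = P*d)
A(x) = 16 (A(x) = (-4)**2 = 16)
a(Q, u) = -4/7 + Q/7 (a(Q, u) = -(4 - Q)/7 = -4/7 + Q/7)
z(U, k) = 4/7 - 11*U/7 (z(U, k) = (-4/7 + (4*(2 - U))/7) - U = (-4/7 + (8 - 4*U)/7) - U = (-4/7 + (8/7 - 4*U/7)) - U = (4/7 - 4*U/7) - U = 4/7 - 11*U/7)
z(6, A(6))**2 = (4/7 - 11/7*6)**2 = (4/7 - 66/7)**2 = (-62/7)**2 = 3844/49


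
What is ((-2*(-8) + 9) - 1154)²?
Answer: 1274641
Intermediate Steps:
((-2*(-8) + 9) - 1154)² = ((16 + 9) - 1154)² = (25 - 1154)² = (-1129)² = 1274641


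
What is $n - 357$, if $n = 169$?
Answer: $-188$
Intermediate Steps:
$n - 357 = 169 - 357 = -188$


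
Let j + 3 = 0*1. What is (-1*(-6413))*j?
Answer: -19239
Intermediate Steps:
j = -3 (j = -3 + 0*1 = -3 + 0 = -3)
(-1*(-6413))*j = -1*(-6413)*(-3) = 6413*(-3) = -19239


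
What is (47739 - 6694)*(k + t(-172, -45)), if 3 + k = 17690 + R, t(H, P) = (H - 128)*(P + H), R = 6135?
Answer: 3649803490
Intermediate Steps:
t(H, P) = (-128 + H)*(H + P)
k = 23822 (k = -3 + (17690 + 6135) = -3 + 23825 = 23822)
(47739 - 6694)*(k + t(-172, -45)) = (47739 - 6694)*(23822 + ((-172)² - 128*(-172) - 128*(-45) - 172*(-45))) = 41045*(23822 + (29584 + 22016 + 5760 + 7740)) = 41045*(23822 + 65100) = 41045*88922 = 3649803490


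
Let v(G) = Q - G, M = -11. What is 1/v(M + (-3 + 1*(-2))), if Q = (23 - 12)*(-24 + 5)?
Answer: -1/193 ≈ -0.0051813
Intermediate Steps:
Q = -209 (Q = 11*(-19) = -209)
v(G) = -209 - G
1/v(M + (-3 + 1*(-2))) = 1/(-209 - (-11 + (-3 + 1*(-2)))) = 1/(-209 - (-11 + (-3 - 2))) = 1/(-209 - (-11 - 5)) = 1/(-209 - 1*(-16)) = 1/(-209 + 16) = 1/(-193) = -1/193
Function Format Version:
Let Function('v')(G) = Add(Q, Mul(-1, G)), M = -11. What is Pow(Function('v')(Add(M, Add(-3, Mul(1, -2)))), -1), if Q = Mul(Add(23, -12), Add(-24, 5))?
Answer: Rational(-1, 193) ≈ -0.0051813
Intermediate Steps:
Q = -209 (Q = Mul(11, -19) = -209)
Function('v')(G) = Add(-209, Mul(-1, G))
Pow(Function('v')(Add(M, Add(-3, Mul(1, -2)))), -1) = Pow(Add(-209, Mul(-1, Add(-11, Add(-3, Mul(1, -2))))), -1) = Pow(Add(-209, Mul(-1, Add(-11, Add(-3, -2)))), -1) = Pow(Add(-209, Mul(-1, Add(-11, -5))), -1) = Pow(Add(-209, Mul(-1, -16)), -1) = Pow(Add(-209, 16), -1) = Pow(-193, -1) = Rational(-1, 193)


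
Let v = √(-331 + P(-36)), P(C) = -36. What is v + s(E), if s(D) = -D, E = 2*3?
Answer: -6 + I*√367 ≈ -6.0 + 19.157*I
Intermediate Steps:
E = 6
v = I*√367 (v = √(-331 - 36) = √(-367) = I*√367 ≈ 19.157*I)
v + s(E) = I*√367 - 1*6 = I*√367 - 6 = -6 + I*√367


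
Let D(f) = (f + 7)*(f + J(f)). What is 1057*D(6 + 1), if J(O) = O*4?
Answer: 517930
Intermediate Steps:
J(O) = 4*O
D(f) = 5*f*(7 + f) (D(f) = (f + 7)*(f + 4*f) = (7 + f)*(5*f) = 5*f*(7 + f))
1057*D(6 + 1) = 1057*(5*(6 + 1)*(7 + (6 + 1))) = 1057*(5*7*(7 + 7)) = 1057*(5*7*14) = 1057*490 = 517930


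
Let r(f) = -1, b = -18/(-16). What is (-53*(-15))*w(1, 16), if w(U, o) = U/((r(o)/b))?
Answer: -7155/8 ≈ -894.38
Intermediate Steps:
b = 9/8 (b = -18*(-1/16) = 9/8 ≈ 1.1250)
w(U, o) = -9*U/8 (w(U, o) = U/((-1/9/8)) = U/((-1*8/9)) = U/(-8/9) = U*(-9/8) = -9*U/8)
(-53*(-15))*w(1, 16) = (-53*(-15))*(-9/8*1) = 795*(-9/8) = -7155/8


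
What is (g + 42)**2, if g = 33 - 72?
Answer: 9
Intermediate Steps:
g = -39
(g + 42)**2 = (-39 + 42)**2 = 3**2 = 9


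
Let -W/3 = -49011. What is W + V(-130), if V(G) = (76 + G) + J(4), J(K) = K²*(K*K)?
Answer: 147235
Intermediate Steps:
W = 147033 (W = -3*(-49011) = 147033)
J(K) = K⁴ (J(K) = K²*K² = K⁴)
V(G) = 332 + G (V(G) = (76 + G) + 4⁴ = (76 + G) + 256 = 332 + G)
W + V(-130) = 147033 + (332 - 130) = 147033 + 202 = 147235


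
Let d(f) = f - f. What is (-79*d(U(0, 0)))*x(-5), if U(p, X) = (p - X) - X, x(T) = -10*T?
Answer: 0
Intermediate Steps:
U(p, X) = p - 2*X
d(f) = 0
(-79*d(U(0, 0)))*x(-5) = (-79*0)*(-10*(-5)) = 0*50 = 0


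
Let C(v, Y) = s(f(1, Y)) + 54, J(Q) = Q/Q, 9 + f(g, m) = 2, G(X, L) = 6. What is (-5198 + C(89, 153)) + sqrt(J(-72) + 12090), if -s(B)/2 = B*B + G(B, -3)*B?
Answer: -5158 + sqrt(12091) ≈ -5048.0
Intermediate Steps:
f(g, m) = -7 (f(g, m) = -9 + 2 = -7)
J(Q) = 1
s(B) = -12*B - 2*B**2 (s(B) = -2*(B*B + 6*B) = -2*(B**2 + 6*B) = -12*B - 2*B**2)
C(v, Y) = 40 (C(v, Y) = -2*(-7)*(6 - 7) + 54 = -2*(-7)*(-1) + 54 = -14 + 54 = 40)
(-5198 + C(89, 153)) + sqrt(J(-72) + 12090) = (-5198 + 40) + sqrt(1 + 12090) = -5158 + sqrt(12091)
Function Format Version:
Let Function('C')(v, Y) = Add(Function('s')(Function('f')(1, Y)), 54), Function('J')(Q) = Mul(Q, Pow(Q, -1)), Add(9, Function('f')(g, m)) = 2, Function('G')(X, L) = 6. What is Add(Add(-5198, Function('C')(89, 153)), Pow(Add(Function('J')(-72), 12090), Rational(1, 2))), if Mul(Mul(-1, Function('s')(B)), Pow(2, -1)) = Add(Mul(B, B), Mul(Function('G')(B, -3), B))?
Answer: Add(-5158, Pow(12091, Rational(1, 2))) ≈ -5048.0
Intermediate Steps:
Function('f')(g, m) = -7 (Function('f')(g, m) = Add(-9, 2) = -7)
Function('J')(Q) = 1
Function('s')(B) = Add(Mul(-12, B), Mul(-2, Pow(B, 2))) (Function('s')(B) = Mul(-2, Add(Mul(B, B), Mul(6, B))) = Mul(-2, Add(Pow(B, 2), Mul(6, B))) = Add(Mul(-12, B), Mul(-2, Pow(B, 2))))
Function('C')(v, Y) = 40 (Function('C')(v, Y) = Add(Mul(-2, -7, Add(6, -7)), 54) = Add(Mul(-2, -7, -1), 54) = Add(-14, 54) = 40)
Add(Add(-5198, Function('C')(89, 153)), Pow(Add(Function('J')(-72), 12090), Rational(1, 2))) = Add(Add(-5198, 40), Pow(Add(1, 12090), Rational(1, 2))) = Add(-5158, Pow(12091, Rational(1, 2)))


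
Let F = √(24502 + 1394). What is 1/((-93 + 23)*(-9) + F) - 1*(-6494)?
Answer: 401550101/61834 - √6474/185502 ≈ 6494.0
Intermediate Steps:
F = 2*√6474 (F = √25896 = 2*√6474 ≈ 160.92)
1/((-93 + 23)*(-9) + F) - 1*(-6494) = 1/((-93 + 23)*(-9) + 2*√6474) - 1*(-6494) = 1/(-70*(-9) + 2*√6474) + 6494 = 1/(630 + 2*√6474) + 6494 = 6494 + 1/(630 + 2*√6474)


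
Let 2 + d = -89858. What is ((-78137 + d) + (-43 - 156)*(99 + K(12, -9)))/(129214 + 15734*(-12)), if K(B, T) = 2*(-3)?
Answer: 93252/29797 ≈ 3.1296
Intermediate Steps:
K(B, T) = -6
d = -89860 (d = -2 - 89858 = -89860)
((-78137 + d) + (-43 - 156)*(99 + K(12, -9)))/(129214 + 15734*(-12)) = ((-78137 - 89860) + (-43 - 156)*(99 - 6))/(129214 + 15734*(-12)) = (-167997 - 199*93)/(129214 - 188808) = (-167997 - 18507)/(-59594) = -186504*(-1/59594) = 93252/29797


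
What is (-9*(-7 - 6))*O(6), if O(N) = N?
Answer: 702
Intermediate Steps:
(-9*(-7 - 6))*O(6) = -9*(-7 - 6)*6 = -9*(-13)*6 = 117*6 = 702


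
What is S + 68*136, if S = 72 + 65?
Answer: 9385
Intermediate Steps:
S = 137
S + 68*136 = 137 + 68*136 = 137 + 9248 = 9385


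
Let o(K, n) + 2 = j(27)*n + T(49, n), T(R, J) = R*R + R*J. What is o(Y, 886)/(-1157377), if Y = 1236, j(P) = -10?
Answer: -36953/1157377 ≈ -0.031928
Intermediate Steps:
T(R, J) = R**2 + J*R
o(K, n) = 2399 + 39*n (o(K, n) = -2 + (-10*n + 49*(n + 49)) = -2 + (-10*n + 49*(49 + n)) = -2 + (-10*n + (2401 + 49*n)) = -2 + (2401 + 39*n) = 2399 + 39*n)
o(Y, 886)/(-1157377) = (2399 + 39*886)/(-1157377) = (2399 + 34554)*(-1/1157377) = 36953*(-1/1157377) = -36953/1157377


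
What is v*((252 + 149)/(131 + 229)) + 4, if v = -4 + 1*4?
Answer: 4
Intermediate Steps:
v = 0 (v = -4 + 4 = 0)
v*((252 + 149)/(131 + 229)) + 4 = 0*((252 + 149)/(131 + 229)) + 4 = 0*(401/360) + 4 = 0 + 4 = 4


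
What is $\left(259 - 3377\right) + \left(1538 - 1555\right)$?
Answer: $-3135$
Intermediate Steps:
$\left(259 - 3377\right) + \left(1538 - 1555\right) = -3118 - 17 = -3135$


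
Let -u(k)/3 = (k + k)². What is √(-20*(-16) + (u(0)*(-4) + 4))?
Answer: 18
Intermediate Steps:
u(k) = -12*k² (u(k) = -3*(k + k)² = -3*4*k² = -12*k²)
√(-20*(-16) + (u(0)*(-4) + 4)) = √(-20*(-16) + (-12*0²*(-4) + 4)) = √(320 + (-12*0*(-4) + 4)) = √(320 + (0*(-4) + 4)) = √(320 + (0 + 4)) = √(320 + 4) = √324 = 18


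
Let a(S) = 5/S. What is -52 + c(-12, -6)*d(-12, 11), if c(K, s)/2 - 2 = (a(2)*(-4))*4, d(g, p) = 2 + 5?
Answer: -584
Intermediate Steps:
d(g, p) = 7
c(K, s) = -76 (c(K, s) = 4 + 2*(((5/2)*(-4))*4) = 4 + 2*(-10*4) = 4 + 2*(-40) = 4 - 80 = -76)
-52 + c(-12, -6)*d(-12, 11) = -52 - 76*7 = -52 - 532 = -584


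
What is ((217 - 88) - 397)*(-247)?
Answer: 66196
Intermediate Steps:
((217 - 88) - 397)*(-247) = (129 - 397)*(-247) = -268*(-247) = 66196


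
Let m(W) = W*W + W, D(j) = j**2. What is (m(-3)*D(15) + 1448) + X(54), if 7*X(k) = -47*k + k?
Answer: 17102/7 ≈ 2443.1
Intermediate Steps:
X(k) = -46*k/7 (X(k) = (-47*k + k)/7 = (-46*k)/7 = -46*k/7)
m(W) = W + W**2 (m(W) = W**2 + W = W + W**2)
(m(-3)*D(15) + 1448) + X(54) = (-3*(1 - 3)*15**2 + 1448) - 46/7*54 = (-3*(-2)*225 + 1448) - 2484/7 = (6*225 + 1448) - 2484/7 = (1350 + 1448) - 2484/7 = 2798 - 2484/7 = 17102/7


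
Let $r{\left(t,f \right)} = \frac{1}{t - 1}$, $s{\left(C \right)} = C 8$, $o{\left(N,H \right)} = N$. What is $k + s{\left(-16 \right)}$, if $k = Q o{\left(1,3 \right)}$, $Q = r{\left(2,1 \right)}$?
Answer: $-127$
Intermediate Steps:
$s{\left(C \right)} = 8 C$
$r{\left(t,f \right)} = \frac{1}{-1 + t}$
$Q = 1$ ($Q = \frac{1}{-1 + 2} = 1^{-1} = 1$)
$k = 1$ ($k = 1 \cdot 1 = 1$)
$k + s{\left(-16 \right)} = 1 + 8 \left(-16\right) = 1 - 128 = -127$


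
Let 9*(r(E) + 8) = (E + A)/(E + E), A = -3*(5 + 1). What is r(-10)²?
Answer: 124609/2025 ≈ 61.535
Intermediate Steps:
A = -18 (A = -3*6 = -18)
r(E) = -8 + (-18 + E)/(18*E) (r(E) = -8 + ((E - 18)/(E + E))/9 = -8 + ((-18 + E)/((2*E)))/9 = -8 + ((-18 + E)*(1/(2*E)))/9 = -8 + ((-18 + E)/(2*E))/9 = -8 + (-18 + E)/(18*E))
r(-10)² = (-143/18 - 1/(-10))² = (-143/18 - 1*(-⅒))² = (-143/18 + ⅒)² = (-353/45)² = 124609/2025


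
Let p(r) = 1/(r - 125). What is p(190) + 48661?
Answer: 3162966/65 ≈ 48661.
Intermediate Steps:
p(r) = 1/(-125 + r)
p(190) + 48661 = 1/(-125 + 190) + 48661 = 1/65 + 48661 = 3162966/65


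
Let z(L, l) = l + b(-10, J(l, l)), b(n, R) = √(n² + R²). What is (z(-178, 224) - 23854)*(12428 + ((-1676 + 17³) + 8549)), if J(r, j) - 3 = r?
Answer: -572176820 + 24214*√51629 ≈ -5.6667e+8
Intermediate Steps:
J(r, j) = 3 + r
b(n, R) = √(R² + n²)
z(L, l) = l + √(100 + (3 + l)²) (z(L, l) = l + √((3 + l)² + (-10)²) = l + √((3 + l)² + 100) = l + √(100 + (3 + l)²))
(z(-178, 224) - 23854)*(12428 + ((-1676 + 17³) + 8549)) = ((224 + √(100 + (3 + 224)²)) - 23854)*(12428 + ((-1676 + 17³) + 8549)) = ((224 + √(100 + 227²)) - 23854)*(12428 + ((-1676 + 4913) + 8549)) = ((224 + √(100 + 51529)) - 23854)*(12428 + (3237 + 8549)) = ((224 + √51629) - 23854)*(12428 + 11786) = (-23630 + √51629)*24214 = -572176820 + 24214*√51629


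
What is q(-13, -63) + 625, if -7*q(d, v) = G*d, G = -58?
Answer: 3621/7 ≈ 517.29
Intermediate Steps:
q(d, v) = 58*d/7 (q(d, v) = -(-58)*d/7 = 58*d/7)
q(-13, -63) + 625 = (58/7)*(-13) + 625 = -754/7 + 625 = 3621/7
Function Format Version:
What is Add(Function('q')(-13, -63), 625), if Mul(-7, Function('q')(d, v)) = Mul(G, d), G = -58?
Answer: Rational(3621, 7) ≈ 517.29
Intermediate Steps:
Function('q')(d, v) = Mul(Rational(58, 7), d) (Function('q')(d, v) = Mul(Rational(-1, 7), Mul(-58, d)) = Mul(Rational(58, 7), d))
Add(Function('q')(-13, -63), 625) = Add(Mul(Rational(58, 7), -13), 625) = Add(Rational(-754, 7), 625) = Rational(3621, 7)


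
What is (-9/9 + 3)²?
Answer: 4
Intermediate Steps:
(-9/9 + 3)² = (-9*⅑ + 3)² = (-1 + 3)² = 2² = 4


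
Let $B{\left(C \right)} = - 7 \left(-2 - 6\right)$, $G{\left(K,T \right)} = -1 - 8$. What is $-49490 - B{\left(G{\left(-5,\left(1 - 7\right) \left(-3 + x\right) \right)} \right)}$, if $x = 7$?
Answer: $-49546$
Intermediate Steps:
$G{\left(K,T \right)} = -9$ ($G{\left(K,T \right)} = -1 - 8 = -9$)
$B{\left(C \right)} = 56$ ($B{\left(C \right)} = \left(-7\right) \left(-8\right) = 56$)
$-49490 - B{\left(G{\left(-5,\left(1 - 7\right) \left(-3 + x\right) \right)} \right)} = -49490 - 56 = -49546$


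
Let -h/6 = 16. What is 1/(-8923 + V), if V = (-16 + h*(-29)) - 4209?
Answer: -1/10364 ≈ -9.6488e-5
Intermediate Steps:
h = -96 (h = -6*16 = -96)
V = -1441 (V = (-16 - 96*(-29)) - 4209 = (-16 + 2784) - 4209 = 2768 - 4209 = -1441)
1/(-8923 + V) = 1/(-8923 - 1441) = 1/(-10364) = -1/10364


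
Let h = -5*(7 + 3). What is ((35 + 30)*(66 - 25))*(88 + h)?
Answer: 101270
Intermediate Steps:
h = -50 (h = -5*10 = -50)
((35 + 30)*(66 - 25))*(88 + h) = ((35 + 30)*(66 - 25))*(88 - 50) = (65*41)*38 = 2665*38 = 101270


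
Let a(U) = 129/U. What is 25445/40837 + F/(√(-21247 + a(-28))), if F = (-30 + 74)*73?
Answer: 25445/40837 - 584*I*√4165315/54095 ≈ 0.62309 - 22.033*I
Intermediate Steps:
F = 3212 (F = 44*73 = 3212)
25445/40837 + F/(√(-21247 + a(-28))) = 25445/40837 + 3212/(√(-21247 + 129/(-28))) = 25445*(1/40837) + 3212/(√(-21247 + 129*(-1/28))) = 25445/40837 + 3212/(√(-21247 - 129/28)) = 25445/40837 + 3212/(√(-595045/28)) = 25445/40837 + 3212/((I*√4165315/14)) = 25445/40837 + 3212*(-2*I*√4165315/595045) = 25445/40837 - 584*I*√4165315/54095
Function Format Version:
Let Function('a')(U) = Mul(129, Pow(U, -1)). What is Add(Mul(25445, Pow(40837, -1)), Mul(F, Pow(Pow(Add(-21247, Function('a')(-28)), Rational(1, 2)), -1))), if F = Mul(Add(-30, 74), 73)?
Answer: Add(Rational(25445, 40837), Mul(Rational(-584, 54095), I, Pow(4165315, Rational(1, 2)))) ≈ Add(0.62309, Mul(-22.033, I))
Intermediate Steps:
F = 3212 (F = Mul(44, 73) = 3212)
Add(Mul(25445, Pow(40837, -1)), Mul(F, Pow(Pow(Add(-21247, Function('a')(-28)), Rational(1, 2)), -1))) = Add(Mul(25445, Pow(40837, -1)), Mul(3212, Pow(Pow(Add(-21247, Mul(129, Pow(-28, -1))), Rational(1, 2)), -1))) = Add(Mul(25445, Rational(1, 40837)), Mul(3212, Pow(Pow(Add(-21247, Mul(129, Rational(-1, 28))), Rational(1, 2)), -1))) = Add(Rational(25445, 40837), Mul(3212, Pow(Pow(Add(-21247, Rational(-129, 28)), Rational(1, 2)), -1))) = Add(Rational(25445, 40837), Mul(3212, Pow(Pow(Rational(-595045, 28), Rational(1, 2)), -1))) = Add(Rational(25445, 40837), Mul(3212, Pow(Mul(Rational(1, 14), I, Pow(4165315, Rational(1, 2))), -1))) = Add(Rational(25445, 40837), Mul(3212, Mul(Rational(-2, 595045), I, Pow(4165315, Rational(1, 2))))) = Add(Rational(25445, 40837), Mul(Rational(-584, 54095), I, Pow(4165315, Rational(1, 2))))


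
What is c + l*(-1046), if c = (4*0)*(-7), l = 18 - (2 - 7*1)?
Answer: -24058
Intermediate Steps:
l = 23 (l = 18 - (2 - 7) = 18 - 1*(-5) = 18 + 5 = 23)
c = 0 (c = 0*(-7) = 0)
c + l*(-1046) = 0 + 23*(-1046) = 0 - 24058 = -24058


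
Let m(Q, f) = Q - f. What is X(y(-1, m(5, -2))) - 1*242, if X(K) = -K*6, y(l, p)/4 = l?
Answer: -218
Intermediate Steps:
y(l, p) = 4*l
X(K) = -6*K
X(y(-1, m(5, -2))) - 1*242 = -24*(-1) - 1*242 = -6*(-4) - 242 = 24 - 242 = -218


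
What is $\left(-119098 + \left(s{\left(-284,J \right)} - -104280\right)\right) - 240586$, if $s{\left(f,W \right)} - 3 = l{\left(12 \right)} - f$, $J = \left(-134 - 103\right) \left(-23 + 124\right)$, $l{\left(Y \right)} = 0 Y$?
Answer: $-255117$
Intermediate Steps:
$l{\left(Y \right)} = 0$
$J = -23937$ ($J = \left(-237\right) 101 = -23937$)
$s{\left(f,W \right)} = 3 - f$ ($s{\left(f,W \right)} = 3 + \left(0 - f\right) = 3 - f$)
$\left(-119098 + \left(s{\left(-284,J \right)} - -104280\right)\right) - 240586 = \left(-119098 + \left(\left(3 - -284\right) - -104280\right)\right) - 240586 = \left(-119098 + \left(\left(3 + 284\right) + 104280\right)\right) - 240586 = \left(-119098 + \left(287 + 104280\right)\right) - 240586 = \left(-119098 + 104567\right) - 240586 = -14531 - 240586 = -255117$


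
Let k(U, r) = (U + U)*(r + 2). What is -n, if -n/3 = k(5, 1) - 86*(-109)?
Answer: 28212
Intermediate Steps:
k(U, r) = 2*U*(2 + r) (k(U, r) = (2*U)*(2 + r) = 2*U*(2 + r))
n = -28212 (n = -3*(2*5*(2 + 1) - 86*(-109)) = -3*(2*5*3 + 9374) = -3*(30 + 9374) = -3*9404 = -28212)
-n = -1*(-28212) = 28212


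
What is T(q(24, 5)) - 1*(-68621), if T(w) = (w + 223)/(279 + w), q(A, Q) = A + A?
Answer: 22439338/327 ≈ 68622.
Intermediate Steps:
q(A, Q) = 2*A
T(w) = (223 + w)/(279 + w)
T(q(24, 5)) - 1*(-68621) = (223 + 2*24)/(279 + 2*24) - 1*(-68621) = (223 + 48)/(279 + 48) + 68621 = 271/327 + 68621 = 22439338/327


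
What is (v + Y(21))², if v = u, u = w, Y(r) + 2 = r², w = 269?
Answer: 501264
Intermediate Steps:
Y(r) = -2 + r²
u = 269
v = 269
(v + Y(21))² = (269 + (-2 + 21²))² = (269 + (-2 + 441))² = (269 + 439)² = 708² = 501264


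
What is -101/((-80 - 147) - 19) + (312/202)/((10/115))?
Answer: 451525/24846 ≈ 18.173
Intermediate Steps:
-101/((-80 - 147) - 19) + (312/202)/((10/115)) = -101/(-227 - 19) + (312*(1/202))/((10*(1/115))) = -101/(-246) + 156/(101*(2/23)) = -101*(-1/246) + (156/101)*(23/2) = 101/246 + 1794/101 = 451525/24846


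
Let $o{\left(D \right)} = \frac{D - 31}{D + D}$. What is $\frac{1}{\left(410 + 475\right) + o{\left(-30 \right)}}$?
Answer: $\frac{60}{53161} \approx 0.0011286$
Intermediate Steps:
$o{\left(D \right)} = \frac{-31 + D}{2 D}$
$\frac{1}{\left(410 + 475\right) + o{\left(-30 \right)}} = \frac{1}{\left(410 + 475\right) + \frac{-31 - 30}{2 \left(-30\right)}} = \frac{1}{885 + \frac{1}{2} \left(- \frac{1}{30}\right) \left(-61\right)} = \frac{1}{885 + \frac{61}{60}} = \frac{1}{\frac{53161}{60}} = \frac{60}{53161}$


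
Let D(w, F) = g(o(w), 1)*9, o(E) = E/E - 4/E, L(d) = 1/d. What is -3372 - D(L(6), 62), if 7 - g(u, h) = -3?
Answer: -3462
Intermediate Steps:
o(E) = 1 - 4/E
g(u, h) = 10 (g(u, h) = 7 - 1*(-3) = 7 + 3 = 10)
D(w, F) = 90 (D(w, F) = 10*9 = 90)
-3372 - D(L(6), 62) = -3372 - 1*90 = -3372 - 90 = -3462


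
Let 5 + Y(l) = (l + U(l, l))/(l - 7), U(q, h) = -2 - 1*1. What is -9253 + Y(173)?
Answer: -768329/83 ≈ -9257.0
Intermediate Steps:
U(q, h) = -3 (U(q, h) = -2 - 1 = -3)
Y(l) = -5 + (-3 + l)/(-7 + l) (Y(l) = -5 + (l - 3)/(l - 7) = -5 + (-3 + l)/(-7 + l))
-9253 + Y(173) = -9253 + 4*(8 - 1*173)/(-7 + 173) = -9253 + 4*(8 - 173)/166 = -9253 + 4*(1/166)*(-165) = -9253 - 330/83 = -768329/83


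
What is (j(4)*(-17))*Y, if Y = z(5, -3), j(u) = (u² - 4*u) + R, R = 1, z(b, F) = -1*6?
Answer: 102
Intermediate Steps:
z(b, F) = -6
j(u) = 1 + u² - 4*u (j(u) = (u² - 4*u) + 1 = 1 + u² - 4*u)
Y = -6
(j(4)*(-17))*Y = ((1 + 4² - 4*4)*(-17))*(-6) = ((1 + 16 - 16)*(-17))*(-6) = (1*(-17))*(-6) = -17*(-6) = 102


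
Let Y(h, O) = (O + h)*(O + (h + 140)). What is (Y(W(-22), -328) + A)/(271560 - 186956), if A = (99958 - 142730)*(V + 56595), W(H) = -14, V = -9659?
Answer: -501869377/21151 ≈ -23728.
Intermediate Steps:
Y(h, O) = (O + h)*(140 + O + h) (Y(h, O) = (O + h)*(O + (140 + h)) = (O + h)*(140 + O + h))
A = -2007546592 (A = (99958 - 142730)*(-9659 + 56595) = -42772*46936 = -2007546592)
(Y(W(-22), -328) + A)/(271560 - 186956) = (((-328)**2 + (-14)**2 + 140*(-328) + 140*(-14) + 2*(-328)*(-14)) - 2007546592)/(271560 - 186956) = ((107584 + 196 - 45920 - 1960 + 9184) - 2007546592)/84604 = (69084 - 2007546592)*(1/84604) = -2007477508*1/84604 = -501869377/21151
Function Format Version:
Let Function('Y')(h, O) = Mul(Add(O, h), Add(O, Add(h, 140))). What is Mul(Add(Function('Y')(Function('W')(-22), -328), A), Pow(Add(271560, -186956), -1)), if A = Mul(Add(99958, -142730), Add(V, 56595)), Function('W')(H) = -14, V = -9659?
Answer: Rational(-501869377, 21151) ≈ -23728.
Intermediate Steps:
Function('Y')(h, O) = Mul(Add(O, h), Add(140, O, h)) (Function('Y')(h, O) = Mul(Add(O, h), Add(O, Add(140, h))) = Mul(Add(O, h), Add(140, O, h)))
A = -2007546592 (A = Mul(Add(99958, -142730), Add(-9659, 56595)) = Mul(-42772, 46936) = -2007546592)
Mul(Add(Function('Y')(Function('W')(-22), -328), A), Pow(Add(271560, -186956), -1)) = Mul(Add(Add(Pow(-328, 2), Pow(-14, 2), Mul(140, -328), Mul(140, -14), Mul(2, -328, -14)), -2007546592), Pow(Add(271560, -186956), -1)) = Mul(Add(Add(107584, 196, -45920, -1960, 9184), -2007546592), Pow(84604, -1)) = Mul(Add(69084, -2007546592), Rational(1, 84604)) = Mul(-2007477508, Rational(1, 84604)) = Rational(-501869377, 21151)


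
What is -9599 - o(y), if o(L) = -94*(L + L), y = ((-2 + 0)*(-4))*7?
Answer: 929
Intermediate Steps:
y = 56 (y = -2*(-4)*7 = 8*7 = 56)
o(L) = -188*L
-9599 - o(y) = -9599 - (-188)*56 = -9599 - 1*(-10528) = -9599 + 10528 = 929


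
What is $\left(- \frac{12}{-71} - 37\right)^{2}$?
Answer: $\frac{6838225}{5041} \approx 1356.5$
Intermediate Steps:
$\left(- \frac{12}{-71} - 37\right)^{2} = \left(\left(-12\right) \left(- \frac{1}{71}\right) - 37\right)^{2} = \left(\frac{12}{71} - 37\right)^{2} = \left(- \frac{2615}{71}\right)^{2} = \frac{6838225}{5041}$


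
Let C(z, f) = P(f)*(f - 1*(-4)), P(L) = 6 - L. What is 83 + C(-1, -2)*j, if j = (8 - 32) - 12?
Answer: -493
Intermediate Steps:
C(z, f) = (4 + f)*(6 - f) (C(z, f) = (6 - f)*(f - 1*(-4)) = (6 - f)*(f + 4) = (6 - f)*(4 + f) = (4 + f)*(6 - f))
j = -36 (j = -24 - 12 = -36)
83 + C(-1, -2)*j = 83 - (-6 - 2)*(4 - 2)*(-36) = 83 - 1*(-8)*2*(-36) = 83 + 16*(-36) = 83 - 576 = -493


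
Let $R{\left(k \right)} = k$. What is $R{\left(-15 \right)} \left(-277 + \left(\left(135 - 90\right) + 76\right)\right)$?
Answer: $2340$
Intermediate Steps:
$R{\left(-15 \right)} \left(-277 + \left(\left(135 - 90\right) + 76\right)\right) = - 15 \left(-277 + \left(\left(135 - 90\right) + 76\right)\right) = - 15 \left(-277 + \left(45 + 76\right)\right) = - 15 \left(-277 + 121\right) = \left(-15\right) \left(-156\right) = 2340$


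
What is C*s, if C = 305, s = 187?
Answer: 57035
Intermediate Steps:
C*s = 305*187 = 57035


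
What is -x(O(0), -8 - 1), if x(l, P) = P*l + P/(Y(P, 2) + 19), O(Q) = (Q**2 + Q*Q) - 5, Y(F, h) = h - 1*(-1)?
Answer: -981/22 ≈ -44.591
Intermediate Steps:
Y(F, h) = 1 + h (Y(F, h) = h + 1 = 1 + h)
O(Q) = -5 + 2*Q**2 (O(Q) = (Q**2 + Q**2) - 5 = 2*Q**2 - 5 = -5 + 2*Q**2)
x(l, P) = P/22 + P*l (x(l, P) = P*l + P/((1 + 2) + 19) = P*l + P/(3 + 19) = P*l + P/22 = P/22 + P*l)
-x(O(0), -8 - 1) = -(-8 - 1)*(1/22 + (-5 + 2*0**2)) = -(-9)*(1/22 + (-5 + 2*0)) = -(-9)*(1/22 + (-5 + 0)) = -(-9)*(1/22 - 5) = -(-9)*(-109)/22 = -1*981/22 = -981/22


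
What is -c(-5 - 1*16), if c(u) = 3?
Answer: -3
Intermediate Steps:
-c(-5 - 1*16) = -1*3 = -3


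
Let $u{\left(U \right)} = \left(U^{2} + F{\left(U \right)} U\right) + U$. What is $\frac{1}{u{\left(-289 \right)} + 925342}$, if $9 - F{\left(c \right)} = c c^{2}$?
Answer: $- \frac{1}{6974751468} \approx -1.4337 \cdot 10^{-10}$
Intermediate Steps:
$F{\left(c \right)} = 9 - c^{3}$ ($F{\left(c \right)} = 9 - c c^{2} = 9 - c^{3}$)
$u{\left(U \right)} = U + U^{2} + U \left(9 - U^{3}\right)$ ($u{\left(U \right)} = \left(U^{2} + \left(9 - U^{3}\right) U\right) + U = \left(U^{2} + U \left(9 - U^{3}\right)\right) + U = U + U^{2} + U \left(9 - U^{3}\right)$)
$\frac{1}{u{\left(-289 \right)} + 925342} = \frac{1}{- 289 \left(10 - 289 - \left(-289\right)^{3}\right) + 925342} = \frac{1}{- 289 \left(10 - 289 - -24137569\right) + 925342} = \frac{1}{- 289 \left(10 - 289 + 24137569\right) + 925342} = \frac{1}{\left(-289\right) 24137290 + 925342} = \frac{1}{-6975676810 + 925342} = \frac{1}{-6974751468} = - \frac{1}{6974751468}$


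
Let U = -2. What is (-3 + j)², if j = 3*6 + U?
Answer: 169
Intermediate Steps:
j = 16 (j = 3*6 - 2 = 18 - 2 = 16)
(-3 + j)² = (-3 + 16)² = 13² = 169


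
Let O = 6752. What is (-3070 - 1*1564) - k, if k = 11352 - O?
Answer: -9234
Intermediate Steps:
k = 4600 (k = 11352 - 1*6752 = 11352 - 6752 = 4600)
(-3070 - 1*1564) - k = (-3070 - 1*1564) - 1*4600 = (-3070 - 1564) - 4600 = -4634 - 4600 = -9234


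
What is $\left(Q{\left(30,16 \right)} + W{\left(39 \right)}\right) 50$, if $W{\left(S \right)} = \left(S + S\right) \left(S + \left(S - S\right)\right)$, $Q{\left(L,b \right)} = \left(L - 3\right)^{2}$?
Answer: $188550$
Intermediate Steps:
$Q{\left(L,b \right)} = \left(-3 + L\right)^{2}$
$W{\left(S \right)} = 2 S^{2}$ ($W{\left(S \right)} = 2 S \left(S + 0\right) = 2 S S = 2 S^{2}$)
$\left(Q{\left(30,16 \right)} + W{\left(39 \right)}\right) 50 = \left(\left(-3 + 30\right)^{2} + 2 \cdot 39^{2}\right) 50 = \left(27^{2} + 2 \cdot 1521\right) 50 = \left(729 + 3042\right) 50 = 3771 \cdot 50 = 188550$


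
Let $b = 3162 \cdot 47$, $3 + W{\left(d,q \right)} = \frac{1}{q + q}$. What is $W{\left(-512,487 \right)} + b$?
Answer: $\frac{144747115}{974} \approx 1.4861 \cdot 10^{5}$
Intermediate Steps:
$W{\left(d,q \right)} = -3 + \frac{1}{2 q}$ ($W{\left(d,q \right)} = -3 + \frac{1}{q + q} = -3 + \frac{1}{2 q}$)
$b = 148614$
$W{\left(-512,487 \right)} + b = \left(-3 + \frac{1}{2 \cdot 487}\right) + 148614 = \left(-3 + \frac{1}{2} \cdot \frac{1}{487}\right) + 148614 = \left(-3 + \frac{1}{974}\right) + 148614 = - \frac{2921}{974} + 148614 = \frac{144747115}{974}$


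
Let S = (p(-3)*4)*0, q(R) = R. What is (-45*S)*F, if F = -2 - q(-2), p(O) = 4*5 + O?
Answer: 0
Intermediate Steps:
p(O) = 20 + O
F = 0 (F = -2 - 1*(-2) = -2 + 2 = 0)
S = 0 (S = ((20 - 3)*4)*0 = (17*4)*0 = 68*0 = 0)
(-45*S)*F = -45*0*0 = 0*0 = 0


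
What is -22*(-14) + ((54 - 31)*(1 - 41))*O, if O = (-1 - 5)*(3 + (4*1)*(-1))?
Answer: -5212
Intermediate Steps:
O = 6 (O = -6*(3 + 4*(-1)) = -6*(3 - 4) = -6*(-1) = 6)
-22*(-14) + ((54 - 31)*(1 - 41))*O = -22*(-14) + ((54 - 31)*(1 - 41))*6 = 308 + (23*(-40))*6 = 308 - 920*6 = 308 - 5520 = -5212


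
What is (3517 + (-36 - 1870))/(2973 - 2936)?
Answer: 1611/37 ≈ 43.541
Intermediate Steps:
(3517 + (-36 - 1870))/(2973 - 2936) = (3517 - 1906)/37 = 1611*(1/37) = 1611/37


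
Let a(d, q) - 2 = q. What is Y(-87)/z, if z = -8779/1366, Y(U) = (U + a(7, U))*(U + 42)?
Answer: -10572840/8779 ≈ -1204.3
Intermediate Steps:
a(d, q) = 2 + q
Y(U) = (2 + 2*U)*(42 + U) (Y(U) = (U + (2 + U))*(U + 42) = (2 + 2*U)*(42 + U))
z = -8779/1366 (z = -8779*1/1366 = -8779/1366 ≈ -6.4268)
Y(-87)/z = (84 + 2*(-87)² + 86*(-87))/(-8779/1366) = (84 + 2*7569 - 7482)*(-1366/8779) = (84 + 15138 - 7482)*(-1366/8779) = 7740*(-1366/8779) = -10572840/8779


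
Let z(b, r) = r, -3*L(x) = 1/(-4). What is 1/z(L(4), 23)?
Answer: 1/23 ≈ 0.043478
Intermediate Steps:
L(x) = 1/12 (L(x) = -⅓/(-4) = -⅓*(-¼) = 1/12)
1/z(L(4), 23) = 1/23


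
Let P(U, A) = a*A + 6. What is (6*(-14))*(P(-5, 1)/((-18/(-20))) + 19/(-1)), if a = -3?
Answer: 1316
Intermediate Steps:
P(U, A) = 6 - 3*A (P(U, A) = -3*A + 6 = 6 - 3*A)
(6*(-14))*(P(-5, 1)/((-18/(-20))) + 19/(-1)) = (6*(-14))*((6 - 3*1)/((-18/(-20))) + 19/(-1)) = -84*((6 - 3)/((-18*(-1/20))) + 19*(-1)) = -84*(3/(9/10) - 19) = -84*(3*(10/9) - 19) = -84*(10/3 - 19) = -84*(-47/3) = 1316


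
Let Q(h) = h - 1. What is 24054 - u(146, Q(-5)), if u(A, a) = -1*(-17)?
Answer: 24037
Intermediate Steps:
Q(h) = -1 + h
u(A, a) = 17
24054 - u(146, Q(-5)) = 24054 - 1*17 = 24054 - 17 = 24037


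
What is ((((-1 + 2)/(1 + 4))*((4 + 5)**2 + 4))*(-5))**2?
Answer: 7225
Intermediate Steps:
((((-1 + 2)/(1 + 4))*((4 + 5)**2 + 4))*(-5))**2 = (((1/5)*(9**2 + 4))*(-5))**2 = (((1*(1/5))*(81 + 4))*(-5))**2 = (((1/5)*85)*(-5))**2 = (17*(-5))**2 = (-85)**2 = 7225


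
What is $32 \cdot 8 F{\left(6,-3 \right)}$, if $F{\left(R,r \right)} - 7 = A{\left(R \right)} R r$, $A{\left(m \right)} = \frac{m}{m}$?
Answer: $-2816$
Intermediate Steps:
$A{\left(m \right)} = 1$
$F{\left(R,r \right)} = 7 + R r$ ($F{\left(R,r \right)} = 7 + 1 R r = 7 + R r$)
$32 \cdot 8 F{\left(6,-3 \right)} = 32 \cdot 8 \left(7 + 6 \left(-3\right)\right) = 256 \left(7 - 18\right) = 256 \left(-11\right) = -2816$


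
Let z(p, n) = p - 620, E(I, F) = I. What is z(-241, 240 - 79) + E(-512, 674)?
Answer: -1373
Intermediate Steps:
z(p, n) = -620 + p
z(-241, 240 - 79) + E(-512, 674) = (-620 - 241) - 512 = -861 - 512 = -1373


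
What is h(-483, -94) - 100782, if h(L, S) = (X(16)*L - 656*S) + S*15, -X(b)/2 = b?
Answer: -25072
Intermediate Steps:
X(b) = -2*b
h(L, S) = -641*S - 32*L (h(L, S) = ((-2*16)*L - 656*S) + S*15 = (-32*L - 656*S) + 15*S = (-656*S - 32*L) + 15*S = -641*S - 32*L)
h(-483, -94) - 100782 = (-641*(-94) - 32*(-483)) - 100782 = (60254 + 15456) - 100782 = 75710 - 100782 = -25072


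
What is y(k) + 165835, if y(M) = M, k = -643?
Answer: 165192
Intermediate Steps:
y(k) + 165835 = -643 + 165835 = 165192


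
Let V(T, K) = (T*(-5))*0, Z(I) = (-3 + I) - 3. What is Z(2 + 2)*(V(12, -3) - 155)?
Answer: 310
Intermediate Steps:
Z(I) = -6 + I
V(T, K) = 0 (V(T, K) = -5*T*0 = 0)
Z(2 + 2)*(V(12, -3) - 155) = (-6 + (2 + 2))*(0 - 155) = (-6 + 4)*(-155) = -2*(-155) = 310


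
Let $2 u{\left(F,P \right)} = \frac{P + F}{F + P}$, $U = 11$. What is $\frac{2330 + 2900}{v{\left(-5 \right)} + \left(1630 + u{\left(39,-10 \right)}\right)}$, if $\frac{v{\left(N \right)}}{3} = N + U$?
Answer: $\frac{10460}{3297} \approx 3.1726$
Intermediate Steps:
$v{\left(N \right)} = 33 + 3 N$ ($v{\left(N \right)} = 3 \left(N + 11\right) = 3 \left(11 + N\right) = 33 + 3 N$)
$u{\left(F,P \right)} = \frac{1}{2}$ ($u{\left(F,P \right)} = \frac{\left(P + F\right) \frac{1}{F + P}}{2} = \frac{\left(F + P\right) \frac{1}{F + P}}{2} = \frac{1}{2} \cdot 1 = \frac{1}{2}$)
$\frac{2330 + 2900}{v{\left(-5 \right)} + \left(1630 + u{\left(39,-10 \right)}\right)} = \frac{2330 + 2900}{\left(33 + 3 \left(-5\right)\right) + \left(1630 + \frac{1}{2}\right)} = \frac{5230}{\left(33 - 15\right) + \frac{3261}{2}} = \frac{5230}{18 + \frac{3261}{2}} = \frac{5230}{\frac{3297}{2}} = 5230 \cdot \frac{2}{3297} = \frac{10460}{3297}$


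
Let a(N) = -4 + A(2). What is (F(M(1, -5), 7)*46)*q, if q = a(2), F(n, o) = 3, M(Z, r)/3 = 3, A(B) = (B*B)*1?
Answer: 0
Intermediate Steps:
A(B) = B² (A(B) = B²*1 = B²)
M(Z, r) = 9 (M(Z, r) = 3*3 = 9)
a(N) = 0 (a(N) = -4 + 2² = -4 + 4 = 0)
q = 0
(F(M(1, -5), 7)*46)*q = (3*46)*0 = 138*0 = 0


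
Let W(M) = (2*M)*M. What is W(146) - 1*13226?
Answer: 29406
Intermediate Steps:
W(M) = 2*M²
W(146) - 1*13226 = 2*146² - 1*13226 = 2*21316 - 13226 = 42632 - 13226 = 29406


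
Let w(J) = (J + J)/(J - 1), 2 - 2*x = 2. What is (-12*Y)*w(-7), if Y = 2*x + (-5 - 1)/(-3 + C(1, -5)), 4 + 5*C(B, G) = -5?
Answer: -105/4 ≈ -26.250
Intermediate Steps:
x = 0 (x = 1 - ½*2 = 1 - 1 = 0)
C(B, G) = -9/5 (C(B, G) = -⅘ + (⅕)*(-5) = -⅘ - 1 = -9/5)
w(J) = 2*J/(-1 + J) (w(J) = (2*J)/(-1 + J) = 2*J/(-1 + J))
Y = 5/4 (Y = 2*0 + (-5 - 1)/(-3 - 9/5) = 0 - 6/(-24/5) = 0 - 6*(-5/24) = 0 + 5/4 = 5/4 ≈ 1.2500)
(-12*Y)*w(-7) = (-12*5/4)*(2*(-7)/(-1 - 7)) = -30*(-7)/(-8) = -30*(-7)*(-1)/8 = -15*7/4 = -105/4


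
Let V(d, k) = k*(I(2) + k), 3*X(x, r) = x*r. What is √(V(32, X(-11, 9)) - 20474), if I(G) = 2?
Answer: I*√19451 ≈ 139.47*I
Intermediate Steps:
X(x, r) = r*x/3 (X(x, r) = (x*r)/3 = (r*x)/3 = r*x/3)
V(d, k) = k*(2 + k)
√(V(32, X(-11, 9)) - 20474) = √(((⅓)*9*(-11))*(2 + (⅓)*9*(-11)) - 20474) = √(-33*(2 - 33) - 20474) = √(-33*(-31) - 20474) = √(1023 - 20474) = √(-19451) = I*√19451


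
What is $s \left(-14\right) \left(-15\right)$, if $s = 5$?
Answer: $1050$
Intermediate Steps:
$s \left(-14\right) \left(-15\right) = 5 \left(-14\right) \left(-15\right) = \left(-70\right) \left(-15\right) = 1050$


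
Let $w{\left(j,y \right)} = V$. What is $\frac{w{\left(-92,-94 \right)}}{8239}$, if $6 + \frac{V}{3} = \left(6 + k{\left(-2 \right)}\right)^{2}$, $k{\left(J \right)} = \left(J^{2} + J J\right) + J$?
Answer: $\frac{414}{8239} \approx 0.050249$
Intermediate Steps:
$k{\left(J \right)} = J + 2 J^{2}$ ($k{\left(J \right)} = \left(J^{2} + J^{2}\right) + J = 2 J^{2} + J = J + 2 J^{2}$)
$V = 414$ ($V = -18 + 3 \left(6 - 2 \left(1 + 2 \left(-2\right)\right)\right)^{2} = -18 + 3 \left(6 - 2 \left(1 - 4\right)\right)^{2} = -18 + 3 \left(6 - -6\right)^{2} = -18 + 3 \left(6 + 6\right)^{2} = -18 + 3 \cdot 12^{2} = -18 + 3 \cdot 144 = -18 + 432 = 414$)
$w{\left(j,y \right)} = 414$
$\frac{w{\left(-92,-94 \right)}}{8239} = \frac{414}{8239}$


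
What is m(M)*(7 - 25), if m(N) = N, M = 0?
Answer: 0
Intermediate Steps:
m(M)*(7 - 25) = 0*(7 - 25) = 0*(-18) = 0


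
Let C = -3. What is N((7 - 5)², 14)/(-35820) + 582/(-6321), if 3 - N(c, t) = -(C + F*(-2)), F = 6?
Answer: -576983/6289395 ≈ -0.091739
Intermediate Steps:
N(c, t) = -12 (N(c, t) = 3 - (-1)*(-3 + 6*(-2)) = 3 - (-1)*(-3 - 12) = 3 - (-1)*(-15) = 3 - 1*15 = 3 - 15 = -12)
N((7 - 5)², 14)/(-35820) + 582/(-6321) = -12/(-35820) + 582/(-6321) = -12*(-1/35820) + 582*(-1/6321) = 1/2985 - 194/2107 = -576983/6289395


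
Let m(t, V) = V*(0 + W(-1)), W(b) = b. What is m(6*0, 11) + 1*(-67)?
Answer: -78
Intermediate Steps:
m(t, V) = -V (m(t, V) = V*(0 - 1) = V*(-1) = -V)
m(6*0, 11) + 1*(-67) = -1*11 + 1*(-67) = -11 - 67 = -78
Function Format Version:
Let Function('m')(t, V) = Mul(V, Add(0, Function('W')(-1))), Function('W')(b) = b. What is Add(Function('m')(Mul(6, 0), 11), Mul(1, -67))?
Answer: -78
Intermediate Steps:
Function('m')(t, V) = Mul(-1, V) (Function('m')(t, V) = Mul(V, Add(0, -1)) = Mul(V, -1) = Mul(-1, V))
Add(Function('m')(Mul(6, 0), 11), Mul(1, -67)) = Add(Mul(-1, 11), Mul(1, -67)) = Add(-11, -67) = -78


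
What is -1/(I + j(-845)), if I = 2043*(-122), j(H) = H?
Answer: 1/250091 ≈ 3.9985e-6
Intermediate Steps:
I = -249246
-1/(I + j(-845)) = -1/(-249246 - 845) = -1/(-250091) = -1*(-1/250091) = 1/250091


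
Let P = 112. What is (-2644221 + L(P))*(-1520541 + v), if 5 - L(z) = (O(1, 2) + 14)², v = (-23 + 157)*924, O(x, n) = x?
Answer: 3693556855725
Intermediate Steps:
v = 123816 (v = 134*924 = 123816)
L(z) = -220 (L(z) = 5 - (1 + 14)² = 5 - 1*15² = 5 - 1*225 = 5 - 225 = -220)
(-2644221 + L(P))*(-1520541 + v) = (-2644221 - 220)*(-1520541 + 123816) = -2644441*(-1396725) = 3693556855725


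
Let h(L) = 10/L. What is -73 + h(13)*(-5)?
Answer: -999/13 ≈ -76.846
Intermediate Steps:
-73 + h(13)*(-5) = -73 + (10/13)*(-5) = -73 - 50/13 = -999/13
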